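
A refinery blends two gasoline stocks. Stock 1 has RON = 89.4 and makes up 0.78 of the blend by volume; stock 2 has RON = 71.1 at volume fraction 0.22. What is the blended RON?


Linear blending: RON_blend = sum(vi * RONi)
Contribution 1: 0.78 * 89.4 = 69.732
Contribution 2: 0.22 * 71.1 = 15.642
RON_blend = 69.732 + 15.642 = 85.374

85.374


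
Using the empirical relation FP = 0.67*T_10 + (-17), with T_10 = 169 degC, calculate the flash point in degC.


FP = 0.67 * 169 + (-17) = 96.23

96.23 degC


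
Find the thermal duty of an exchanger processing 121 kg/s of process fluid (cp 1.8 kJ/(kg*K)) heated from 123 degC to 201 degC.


Q = m_dot * cp * delta_T
delta_T = 201 - 123 = 78 K
Q = 121 * 1.8 * 78
= 217.8 * 78
= 16988.4 kW

16988.4 kW


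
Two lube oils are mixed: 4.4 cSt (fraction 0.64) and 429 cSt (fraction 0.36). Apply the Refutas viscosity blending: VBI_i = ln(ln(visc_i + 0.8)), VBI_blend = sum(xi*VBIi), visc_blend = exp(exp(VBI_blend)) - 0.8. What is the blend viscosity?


Refutas method: VBN_i = 14.534*ln(ln(visc_i + 0.8)) + 10.975, blended linearly by mass fraction; since VBN is linear in VBI_i = ln(ln(visc_i + 0.8)) and the fractions sum to 1, blend VBI directly: visc = exp(exp(VBI_blend)) - 0.8
VBI_1 = ln(ln(4.4 + 0.8)) = 0.499962
VBI_2 = ln(ln(429 + 0.8)) = 1.80226
VBI_blend = 0.64 * 0.499962 + 0.36 * 1.80226 = 0.968789
visc_blend = exp(exp(0.968789)) - 0.8 = 13.14

13.14 cSt


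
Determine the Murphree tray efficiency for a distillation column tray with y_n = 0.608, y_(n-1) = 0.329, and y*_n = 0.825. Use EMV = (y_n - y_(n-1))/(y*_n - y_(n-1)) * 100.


Murphree vapor efficiency: EMV = (y_n - y_(n-1)) / (y*_n - y_(n-1)) * 100
EMV = (0.608 - 0.329) / (0.825 - 0.329) * 100 = 0.279 / 0.496 * 100 = 56.25

56.25 %


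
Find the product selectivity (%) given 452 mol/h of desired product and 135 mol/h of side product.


Selectivity = desired / (desired + undesired) * 100
Total products = 452 + 135 = 587 mol/h
S = 452 / 587 * 100
= 0.7700 * 100
= 77.00 %

77.00 %


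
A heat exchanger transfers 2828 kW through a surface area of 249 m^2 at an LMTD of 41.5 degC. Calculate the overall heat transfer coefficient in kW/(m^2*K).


From Q = U*A*LMTD, U = Q / (A * LMTD)
U = 2828 / (249 * 41.5) = 2828 / 10333.5 = 0.2737

0.2737 kW/(m^2*K)


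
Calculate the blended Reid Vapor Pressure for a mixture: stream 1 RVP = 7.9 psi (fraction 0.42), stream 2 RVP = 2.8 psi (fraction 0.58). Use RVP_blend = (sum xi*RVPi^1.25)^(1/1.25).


Chevron index: RVP_blend = (sum xi*RVPi^1.25)^(1/1.25)
RVP^1.25 terms: 0.42 * 7.9^1.25 + 0.58 * 2.8^1.25 = 7.66342
RVP_blend = 7.66342^(1/1.25) = 5.100

5.100 psi


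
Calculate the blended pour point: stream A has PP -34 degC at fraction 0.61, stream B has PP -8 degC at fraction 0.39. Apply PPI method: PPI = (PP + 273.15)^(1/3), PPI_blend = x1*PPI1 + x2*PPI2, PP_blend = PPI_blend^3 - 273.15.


PPI_1 = (-34 + 273.15)^(1/3) = 6.20712
PPI_2 = (-8 + 273.15)^(1/3) = 6.42437
PPI_blend = 0.61 * 6.20712 + 0.39 * 6.42437 = 6.291847
PP_blend = 6.291847^3 - 273.15 = 249.0775 - 273.15 = -24.07

-24.07 degC


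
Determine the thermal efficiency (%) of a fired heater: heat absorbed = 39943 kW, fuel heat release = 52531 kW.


Furnace efficiency = Q_absorbed / Q_fuel * 100
= 39943 / 52531 * 100 = 76.04

76.04 %


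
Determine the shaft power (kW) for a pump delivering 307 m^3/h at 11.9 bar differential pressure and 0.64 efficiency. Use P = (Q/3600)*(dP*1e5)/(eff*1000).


Q = 307 / 3600 = 0.0852778 m^3/s
P = 0.0852778 * (11.9 * 1e5) / 0.64 / 1000 = 158.6

158.6 kW


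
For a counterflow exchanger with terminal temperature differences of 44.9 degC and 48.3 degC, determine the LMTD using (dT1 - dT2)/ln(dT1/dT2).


LMTD = (dT1 - dT2) / ln(dT1/dT2)
= (44.9 - 48.3) / ln(44.9 / 48.3) = -3.4 / -0.0729938 = 46.58

46.58 degC


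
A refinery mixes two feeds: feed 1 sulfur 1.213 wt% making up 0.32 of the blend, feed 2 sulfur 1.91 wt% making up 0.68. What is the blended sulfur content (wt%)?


Linear sulfur blending: S_blend = x1*S1 + x2*S2
Contribution 1: 0.32 * 1.213 = 0.38816 wt%
Contribution 2: 0.68 * 1.91 = 1.2988 wt%
S_blend = 0.38816 + 1.2988 = 1.68696

1.68696 wt%


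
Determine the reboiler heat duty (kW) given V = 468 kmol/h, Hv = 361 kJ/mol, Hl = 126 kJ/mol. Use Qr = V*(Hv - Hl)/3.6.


Qr = 468 * (361 - 126) / 3.6 = 468 * 235 / 3.6 = 30550

30550 kW


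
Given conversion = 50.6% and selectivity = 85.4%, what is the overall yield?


Overall yield = conversion (%) * selectivity (%) / 100
Conversion = 50.6%, Selectivity = 85.4%
Y = 50.6 * 85.4 / 100
= 43.2124 %

43.2124 %


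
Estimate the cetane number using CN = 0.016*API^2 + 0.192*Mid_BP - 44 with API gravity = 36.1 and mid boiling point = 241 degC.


CN = 0.016 * 36.1^2 + 0.192 * 241 - 44
CN = 20.85136 + 46.272 - 44 = 23.12336

23.12336


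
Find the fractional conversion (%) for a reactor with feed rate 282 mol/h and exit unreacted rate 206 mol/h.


X = (F_in - F_out) / F_in * 100
Moles reacted = 282 - 206 = 76
X = 76 / 282 * 100
= 0.2695 * 100
= 26.95 %

26.95 %


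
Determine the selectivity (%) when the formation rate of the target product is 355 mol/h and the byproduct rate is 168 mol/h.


Selectivity = desired / (desired + undesired) * 100
Total products = 355 + 168 = 523 mol/h
S = 355 / 523 * 100
= 0.6788 * 100
= 67.88 %

67.88 %


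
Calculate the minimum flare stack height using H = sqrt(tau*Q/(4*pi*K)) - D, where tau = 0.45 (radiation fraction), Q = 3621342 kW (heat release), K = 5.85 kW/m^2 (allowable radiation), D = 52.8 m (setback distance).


tau*Q/(4*pi*K) = 0.45 * 3621342 / (4 * pi * 5.85) = 22167.5
sqrt(22167.5) = 148.888
H = 148.888 - 52.8 = 96.09

96.09 m


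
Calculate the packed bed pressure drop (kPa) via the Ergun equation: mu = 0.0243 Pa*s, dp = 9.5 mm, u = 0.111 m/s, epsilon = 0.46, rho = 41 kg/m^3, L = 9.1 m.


dp = 9.5 mm = 0.0095 m
Viscous term = 150*0.0243*0.111*(1-0.46)^2 / (0.0095^2*0.46^3) = 13430.3
Inertial term = 1.75*41*0.111^2*(1-0.46) / (0.0095*0.46^3) = 516.255
dP/L = 13430.3 + 516.255 = 13946.6 Pa/m
dP = 13946.6 * 9.1 / 1000 = 126.9 kPa

126.9 kPa


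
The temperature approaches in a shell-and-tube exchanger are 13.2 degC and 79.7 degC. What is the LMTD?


LMTD = (dT1 - dT2) / ln(dT1/dT2)
= (13.2 - 79.7) / ln(13.2 / 79.7) = -66.5 / -1.79805 = 36.98

36.98 degC


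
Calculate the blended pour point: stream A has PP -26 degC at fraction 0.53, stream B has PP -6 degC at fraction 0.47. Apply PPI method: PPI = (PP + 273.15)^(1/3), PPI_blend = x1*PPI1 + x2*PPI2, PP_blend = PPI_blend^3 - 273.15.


PPI_1 = (-26 + 273.15)^(1/3) = 6.275575
PPI_2 = (-6 + 273.15)^(1/3) = 6.440482
PPI_blend = 0.53 * 6.275575 + 0.47 * 6.440482 = 6.353081
PP_blend = 6.353081^3 - 273.15 = 256.4208 - 273.15 = -16.73

-16.73 degC


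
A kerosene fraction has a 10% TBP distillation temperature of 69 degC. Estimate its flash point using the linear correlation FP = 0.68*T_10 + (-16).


FP = 0.68 * 69 + (-16) = 30.92

30.92 degC


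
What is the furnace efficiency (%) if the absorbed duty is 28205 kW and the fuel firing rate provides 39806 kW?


Furnace efficiency = Q_absorbed / Q_fuel * 100
= 28205 / 39806 * 100 = 70.86

70.86 %


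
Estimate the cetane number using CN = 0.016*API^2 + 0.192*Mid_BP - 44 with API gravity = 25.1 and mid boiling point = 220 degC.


CN = 0.016 * 25.1^2 + 0.192 * 220 - 44
CN = 10.08016 + 42.24 - 44 = 8.32016

8.32016


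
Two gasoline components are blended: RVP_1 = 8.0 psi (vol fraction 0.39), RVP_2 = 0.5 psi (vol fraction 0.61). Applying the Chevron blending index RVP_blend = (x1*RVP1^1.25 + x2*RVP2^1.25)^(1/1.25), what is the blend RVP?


Chevron index: RVP_blend = (sum xi*RVPi^1.25)^(1/1.25)
RVP^1.25 terms: 0.39 * 8.0^1.25 + 0.61 * 0.5^1.25 = 5.50367
RVP_blend = 5.50367^(1/1.25) = 3.913

3.913 psi


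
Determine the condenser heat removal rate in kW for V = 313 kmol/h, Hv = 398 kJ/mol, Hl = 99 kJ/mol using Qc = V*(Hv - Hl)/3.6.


Qc = 313 * (398 - 99) / 3.6 = 313 * 299 / 3.6 = 26000

26000 kW


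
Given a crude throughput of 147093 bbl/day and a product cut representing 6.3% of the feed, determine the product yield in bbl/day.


Crude throughput = 147093 bbl/day
Fraction yield = 6.3%
yield = throughput * fraction / 100
yield = 147093 * 6.3 / 100 = 9266.859

9266.859 bbl/day


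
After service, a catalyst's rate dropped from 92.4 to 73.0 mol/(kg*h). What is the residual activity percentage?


Activity (%) = (rate_used / rate_fresh) * 100
rate_used = 73.0, rate_fresh = 92.4
= (73.0 / 92.4) * 100
= 0.7900 * 100 = 79.00

79.00 %


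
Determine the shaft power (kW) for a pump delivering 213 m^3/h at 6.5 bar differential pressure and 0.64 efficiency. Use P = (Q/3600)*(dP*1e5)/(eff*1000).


Q = 213 / 3600 = 0.0591667 m^3/s
P = 0.0591667 * (6.5 * 1e5) / 0.64 / 1000 = 60.09

60.09 kW


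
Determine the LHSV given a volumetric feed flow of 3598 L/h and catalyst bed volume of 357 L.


LHSV = volumetric feed rate / catalyst volume
= 3598 L/h / 357 L
= 10.08 h^-1

10.08 h^-1


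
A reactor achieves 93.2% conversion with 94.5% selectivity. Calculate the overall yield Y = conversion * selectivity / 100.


Overall yield = conversion (%) * selectivity (%) / 100
Conversion = 93.2%, Selectivity = 94.5%
Y = 93.2 * 94.5 / 100
= 88.074 %

88.074 %


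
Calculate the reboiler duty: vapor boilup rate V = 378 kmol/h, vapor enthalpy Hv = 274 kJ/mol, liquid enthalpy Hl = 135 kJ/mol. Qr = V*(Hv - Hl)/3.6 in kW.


Qr = 378 * (274 - 135) / 3.6 = 378 * 139 / 3.6 = 14600

14600 kW


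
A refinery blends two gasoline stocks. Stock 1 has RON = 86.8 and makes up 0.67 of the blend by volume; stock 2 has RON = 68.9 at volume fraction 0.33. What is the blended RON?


Linear blending: RON_blend = sum(vi * RONi)
Contribution 1: 0.67 * 86.8 = 58.156
Contribution 2: 0.33 * 68.9 = 22.737
RON_blend = 58.156 + 22.737 = 80.893

80.893


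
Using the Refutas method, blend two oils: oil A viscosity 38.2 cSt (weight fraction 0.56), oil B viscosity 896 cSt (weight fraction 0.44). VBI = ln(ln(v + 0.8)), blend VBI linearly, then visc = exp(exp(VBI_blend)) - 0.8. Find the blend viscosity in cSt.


Refutas method: VBN_i = 14.534*ln(ln(visc_i + 0.8)) + 10.975, blended linearly by mass fraction; since VBN is linear in VBI_i = ln(ln(visc_i + 0.8)) and the fractions sum to 1, blend VBI directly: visc = exp(exp(VBI_blend)) - 0.8
VBI_1 = ln(ln(38.2 + 0.8)) = 1.29844
VBI_2 = ln(ln(896 + 0.8)) = 1.91675
VBI_blend = 0.56 * 1.29844 + 0.44 * 1.91675 = 1.5705
visc_blend = exp(exp(1.5705)) - 0.8 = 121.8

121.8 cSt


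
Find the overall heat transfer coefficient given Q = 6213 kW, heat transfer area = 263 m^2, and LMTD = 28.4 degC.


From Q = U*A*LMTD, U = Q / (A * LMTD)
U = 6213 / (263 * 28.4) = 6213 / 7469.2 = 0.8318

0.8318 kW/(m^2*K)


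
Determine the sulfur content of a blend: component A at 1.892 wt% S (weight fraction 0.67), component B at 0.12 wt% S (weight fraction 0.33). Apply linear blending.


Linear sulfur blending: S_blend = x1*S1 + x2*S2
Contribution 1: 0.67 * 1.892 = 1.26764 wt%
Contribution 2: 0.33 * 0.12 = 0.0396 wt%
S_blend = 1.26764 + 0.0396 = 1.30724

1.30724 wt%


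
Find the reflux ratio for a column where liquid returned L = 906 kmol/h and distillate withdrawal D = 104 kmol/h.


Reflux ratio definition: R = L / D (liquid returned / distillate withdrawn)
L = 906 kmol/h, D = 104 kmol/h
R = 906 / 104 = 8.712

8.712


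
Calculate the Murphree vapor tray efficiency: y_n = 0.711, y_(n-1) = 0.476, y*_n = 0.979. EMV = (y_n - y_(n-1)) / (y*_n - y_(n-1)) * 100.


Murphree vapor efficiency: EMV = (y_n - y_(n-1)) / (y*_n - y_(n-1)) * 100
EMV = (0.711 - 0.476) / (0.979 - 0.476) * 100 = 0.235 / 0.503 * 100 = 46.72

46.72 %


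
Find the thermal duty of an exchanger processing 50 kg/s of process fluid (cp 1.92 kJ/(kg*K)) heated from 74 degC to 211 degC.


Q = m_dot * cp * delta_T
delta_T = 211 - 74 = 137 K
Q = 50 * 1.92 * 137
= 96 * 137
= 13152 kW

13152 kW


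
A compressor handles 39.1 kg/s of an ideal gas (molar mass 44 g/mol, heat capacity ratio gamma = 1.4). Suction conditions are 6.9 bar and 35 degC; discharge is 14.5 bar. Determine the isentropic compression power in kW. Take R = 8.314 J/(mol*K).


Isentropic work: W = m*(gamma/(gamma-1))*(R*T1/MW)*((P2/P1)^((gamma-1)/gamma) - 1)
T1 = 35 + 273.15 = 308.15 K
Pressure ratio = 14.5 / 6.9 = 2.10145
Exponent = (1.4 - 1)/1.4 = 0.285714
(P2/P1)^exp - 1 = 2.10145^0.285714 - 1 = 0.236369
W = 39.1 * 1.4 / 0.4 * 8.314 * 308.15 / 44 * 0.236369 = 1883

1883 kW


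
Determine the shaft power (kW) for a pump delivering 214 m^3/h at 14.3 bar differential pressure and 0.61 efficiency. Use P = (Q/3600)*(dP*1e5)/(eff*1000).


Q = 214 / 3600 = 0.0594444 m^3/s
P = 0.0594444 * (14.3 * 1e5) / 0.61 / 1000 = 139.4

139.4 kW


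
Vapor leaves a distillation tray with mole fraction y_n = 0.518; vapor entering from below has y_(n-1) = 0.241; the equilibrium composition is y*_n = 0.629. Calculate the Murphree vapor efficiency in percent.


Murphree vapor efficiency: EMV = (y_n - y_(n-1)) / (y*_n - y_(n-1)) * 100
EMV = (0.518 - 0.241) / (0.629 - 0.241) * 100 = 0.277 / 0.388 * 100 = 71.39

71.39 %


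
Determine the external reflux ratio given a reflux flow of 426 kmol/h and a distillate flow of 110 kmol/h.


Reflux ratio definition: R = L / D (liquid returned / distillate withdrawn)
L = 426 kmol/h, D = 110 kmol/h
R = 426 / 110 = 3.873

3.873


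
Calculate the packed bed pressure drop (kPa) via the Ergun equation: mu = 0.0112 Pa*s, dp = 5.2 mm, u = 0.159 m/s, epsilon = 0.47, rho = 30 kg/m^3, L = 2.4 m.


dp = 5.2 mm = 0.0052 m
Viscous term = 150*0.0112*0.159*(1-0.47)^2 / (0.0052^2*0.47^3) = 26727.5
Inertial term = 1.75*30*0.159^2*(1-0.47) / (0.0052*0.47^3) = 1302.96
dP/L = 26727.5 + 1302.96 = 28030.5 Pa/m
dP = 28030.5 * 2.4 / 1000 = 67.27 kPa

67.27 kPa


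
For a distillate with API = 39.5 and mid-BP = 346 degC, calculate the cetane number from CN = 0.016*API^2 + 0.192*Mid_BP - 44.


CN = 0.016 * 39.5^2 + 0.192 * 346 - 44
CN = 24.964 + 66.432 - 44 = 47.396

47.396


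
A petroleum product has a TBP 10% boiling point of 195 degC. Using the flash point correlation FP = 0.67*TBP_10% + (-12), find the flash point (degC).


FP = 0.67 * 195 + (-12) = 118.65

118.65 degC


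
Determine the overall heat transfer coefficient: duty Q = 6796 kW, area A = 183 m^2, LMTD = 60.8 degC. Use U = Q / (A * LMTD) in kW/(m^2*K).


From Q = U*A*LMTD, U = Q / (A * LMTD)
U = 6796 / (183 * 60.8) = 6796 / 11126.4 = 0.6108

0.6108 kW/(m^2*K)


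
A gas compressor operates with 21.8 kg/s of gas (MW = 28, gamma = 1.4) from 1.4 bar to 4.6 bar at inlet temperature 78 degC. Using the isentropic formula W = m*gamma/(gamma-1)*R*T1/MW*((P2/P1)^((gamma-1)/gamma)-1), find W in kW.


Isentropic work: W = m*(gamma/(gamma-1))*(R*T1/MW)*((P2/P1)^((gamma-1)/gamma) - 1)
T1 = 78 + 273.15 = 351.15 K
Pressure ratio = 4.6 / 1.4 = 3.28571
Exponent = (1.4 - 1)/1.4 = 0.285714
(P2/P1)^exp - 1 = 3.28571^0.285714 - 1 = 0.40478
W = 21.8 * 1.4 / 0.4 * 8.314 * 351.15 / 28 * 0.40478 = 3220

3220 kW


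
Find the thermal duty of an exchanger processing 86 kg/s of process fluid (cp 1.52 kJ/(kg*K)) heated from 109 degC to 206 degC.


Q = m_dot * cp * delta_T
delta_T = 206 - 109 = 97 K
Q = 86 * 1.52 * 97
= 130.72 * 97
= 12679.84 kW

12679.84 kW


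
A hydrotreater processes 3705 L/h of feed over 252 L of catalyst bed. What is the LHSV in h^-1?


LHSV = volumetric feed rate / catalyst volume
= 3705 L/h / 252 L
= 14.70 h^-1

14.70 h^-1


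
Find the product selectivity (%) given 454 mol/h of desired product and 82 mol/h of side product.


Selectivity = desired / (desired + undesired) * 100
Total products = 454 + 82 = 536 mol/h
S = 454 / 536 * 100
= 0.8470 * 100
= 84.70 %

84.70 %


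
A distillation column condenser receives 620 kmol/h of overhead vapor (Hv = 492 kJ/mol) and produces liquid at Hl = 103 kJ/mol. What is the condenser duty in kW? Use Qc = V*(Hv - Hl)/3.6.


Qc = 620 * (492 - 103) / 3.6 = 620 * 389 / 3.6 = 66990

66990 kW


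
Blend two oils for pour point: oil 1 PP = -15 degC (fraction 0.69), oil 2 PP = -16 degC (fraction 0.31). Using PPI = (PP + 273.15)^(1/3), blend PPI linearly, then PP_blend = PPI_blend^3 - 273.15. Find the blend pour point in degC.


PPI_1 = (-15 + 273.15)^(1/3) = 6.36733
PPI_2 = (-16 + 273.15)^(1/3) = 6.359098
PPI_blend = 0.69 * 6.36733 + 0.31 * 6.359098 = 6.364778
PP_blend = 6.364778^3 - 273.15 = 257.8397 - 273.15 = -15.31

-15.31 degC


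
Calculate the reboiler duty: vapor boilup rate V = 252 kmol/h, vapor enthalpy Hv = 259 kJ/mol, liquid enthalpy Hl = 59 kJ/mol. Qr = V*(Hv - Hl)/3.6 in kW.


Qr = 252 * (259 - 59) / 3.6 = 252 * 200 / 3.6 = 14000

14000 kW


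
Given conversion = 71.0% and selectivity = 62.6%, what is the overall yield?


Overall yield = conversion (%) * selectivity (%) / 100
Conversion = 71.0%, Selectivity = 62.6%
Y = 71.0 * 62.6 / 100
= 44.446 %

44.446 %


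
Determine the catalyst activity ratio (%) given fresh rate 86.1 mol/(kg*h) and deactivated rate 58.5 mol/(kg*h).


Activity (%) = (rate_used / rate_fresh) * 100
rate_used = 58.5, rate_fresh = 86.1
= (58.5 / 86.1) * 100
= 0.6794 * 100 = 67.94

67.94 %


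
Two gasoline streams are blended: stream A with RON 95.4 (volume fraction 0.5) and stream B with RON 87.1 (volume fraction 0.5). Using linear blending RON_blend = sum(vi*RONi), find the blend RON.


Linear blending: RON_blend = sum(vi * RONi)
Contribution 1: 0.5 * 95.4 = 47.7
Contribution 2: 0.5 * 87.1 = 43.55
RON_blend = 47.7 + 43.55 = 91.25

91.25


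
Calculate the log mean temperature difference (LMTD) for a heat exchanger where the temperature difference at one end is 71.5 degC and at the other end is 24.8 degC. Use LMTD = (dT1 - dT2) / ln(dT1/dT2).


LMTD = (dT1 - dT2) / ln(dT1/dT2)
= (71.5 - 24.8) / ln(71.5 / 24.8) = 46.7 / 1.05885 = 44.10

44.10 degC


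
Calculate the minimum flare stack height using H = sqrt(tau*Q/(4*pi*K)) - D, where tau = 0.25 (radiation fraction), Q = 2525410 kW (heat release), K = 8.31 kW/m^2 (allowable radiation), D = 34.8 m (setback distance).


tau*Q/(4*pi*K) = 0.25 * 2525410 / (4 * pi * 8.31) = 6045.9
sqrt(6045.9) = 77.7554
H = 77.7554 - 34.8 = 42.96

42.96 m


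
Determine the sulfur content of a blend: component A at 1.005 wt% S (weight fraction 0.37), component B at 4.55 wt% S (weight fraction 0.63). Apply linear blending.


Linear sulfur blending: S_blend = x1*S1 + x2*S2
Contribution 1: 0.37 * 1.005 = 0.37185 wt%
Contribution 2: 0.63 * 4.55 = 2.8665 wt%
S_blend = 0.37185 + 2.8665 = 3.23835

3.23835 wt%


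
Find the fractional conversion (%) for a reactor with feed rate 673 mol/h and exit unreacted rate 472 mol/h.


X = (F_in - F_out) / F_in * 100
Moles reacted = 673 - 472 = 201
X = 201 / 673 * 100
= 0.2987 * 100
= 29.87 %

29.87 %


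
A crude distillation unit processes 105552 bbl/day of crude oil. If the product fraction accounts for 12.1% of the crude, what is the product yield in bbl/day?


Crude throughput = 105552 bbl/day
Fraction yield = 12.1%
yield = throughput * fraction / 100
yield = 105552 * 12.1 / 100 = 12771.792

12771.792 bbl/day


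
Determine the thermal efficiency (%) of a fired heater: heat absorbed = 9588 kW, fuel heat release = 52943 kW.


Furnace efficiency = Q_absorbed / Q_fuel * 100
= 9588 / 52943 * 100 = 18.11

18.11 %


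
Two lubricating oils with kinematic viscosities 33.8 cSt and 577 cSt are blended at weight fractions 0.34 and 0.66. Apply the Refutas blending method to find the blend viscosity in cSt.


Refutas method: VBN_i = 14.534*ln(ln(visc_i + 0.8)) + 10.975, blended linearly by mass fraction; since VBN is linear in VBI_i = ln(ln(visc_i + 0.8)) and the fractions sum to 1, blend VBI directly: visc = exp(exp(VBI_blend)) - 0.8
VBI_1 = ln(ln(33.8 + 0.8)) = 1.26521
VBI_2 = ln(ln(577 + 0.8)) = 1.84991
VBI_blend = 0.34 * 1.26521 + 0.66 * 1.84991 = 1.65111
visc_blend = exp(exp(1.65111)) - 0.8 = 182.8

182.8 cSt


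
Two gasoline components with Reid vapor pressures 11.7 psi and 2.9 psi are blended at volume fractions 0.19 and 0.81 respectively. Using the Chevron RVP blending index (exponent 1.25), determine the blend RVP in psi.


Chevron index: RVP_blend = (sum xi*RVPi^1.25)^(1/1.25)
RVP^1.25 terms: 0.19 * 11.7^1.25 + 0.81 * 2.9^1.25 = 7.17673
RVP_blend = 7.17673^(1/1.25) = 4.839

4.839 psi


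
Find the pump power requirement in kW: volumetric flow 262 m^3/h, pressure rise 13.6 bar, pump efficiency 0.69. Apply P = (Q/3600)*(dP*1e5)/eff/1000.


Q = 262 / 3600 = 0.0727778 m^3/s
P = 0.0727778 * (13.6 * 1e5) / 0.69 / 1000 = 143.4

143.4 kW


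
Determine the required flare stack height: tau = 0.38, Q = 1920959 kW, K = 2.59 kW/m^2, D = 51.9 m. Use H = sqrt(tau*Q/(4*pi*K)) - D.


tau*Q/(4*pi*K) = 0.38 * 1920959 / (4 * pi * 2.59) = 22428.1
sqrt(22428.1) = 149.76
H = 149.76 - 51.9 = 97.86

97.86 m


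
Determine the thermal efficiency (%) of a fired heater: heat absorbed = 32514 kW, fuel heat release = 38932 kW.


Furnace efficiency = Q_absorbed / Q_fuel * 100
= 32514 / 38932 * 100 = 83.51

83.51 %


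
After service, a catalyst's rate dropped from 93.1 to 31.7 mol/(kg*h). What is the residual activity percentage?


Activity (%) = (rate_used / rate_fresh) * 100
rate_used = 31.7, rate_fresh = 93.1
= (31.7 / 93.1) * 100
= 0.3405 * 100 = 34.05

34.05 %


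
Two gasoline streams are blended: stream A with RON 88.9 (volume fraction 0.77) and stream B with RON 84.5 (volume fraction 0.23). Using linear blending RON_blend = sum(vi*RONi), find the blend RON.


Linear blending: RON_blend = sum(vi * RONi)
Contribution 1: 0.77 * 88.9 = 68.453
Contribution 2: 0.23 * 84.5 = 19.435
RON_blend = 68.453 + 19.435 = 87.888

87.888


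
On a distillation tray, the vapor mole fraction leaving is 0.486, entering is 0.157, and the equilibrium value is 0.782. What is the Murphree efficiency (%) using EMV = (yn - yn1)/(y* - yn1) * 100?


Murphree vapor efficiency: EMV = (y_n - y_(n-1)) / (y*_n - y_(n-1)) * 100
EMV = (0.486 - 0.157) / (0.782 - 0.157) * 100 = 0.329 / 0.625 * 100 = 52.64

52.64 %


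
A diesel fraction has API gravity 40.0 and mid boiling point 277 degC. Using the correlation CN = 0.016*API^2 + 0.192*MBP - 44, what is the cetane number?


CN = 0.016 * 40.0^2 + 0.192 * 277 - 44
CN = 25.6 + 53.184 - 44 = 34.784

34.784


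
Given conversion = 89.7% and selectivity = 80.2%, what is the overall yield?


Overall yield = conversion (%) * selectivity (%) / 100
Conversion = 89.7%, Selectivity = 80.2%
Y = 89.7 * 80.2 / 100
= 71.9394 %

71.9394 %


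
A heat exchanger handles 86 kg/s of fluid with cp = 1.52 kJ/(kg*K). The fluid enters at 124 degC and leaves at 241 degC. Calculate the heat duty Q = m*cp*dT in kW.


Q = m_dot * cp * delta_T
delta_T = 241 - 124 = 117 K
Q = 86 * 1.52 * 117
= 130.72 * 117
= 15294.24 kW

15294.24 kW


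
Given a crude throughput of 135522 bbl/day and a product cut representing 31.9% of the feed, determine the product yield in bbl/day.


Crude throughput = 135522 bbl/day
Fraction yield = 31.9%
yield = throughput * fraction / 100
yield = 135522 * 31.9 / 100 = 43231.518

43231.518 bbl/day


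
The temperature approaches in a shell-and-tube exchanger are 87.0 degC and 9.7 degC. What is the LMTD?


LMTD = (dT1 - dT2) / ln(dT1/dT2)
= (87.0 - 9.7) / ln(87.0 / 9.7) = 77.3 / 2.19378 = 35.24

35.24 degC


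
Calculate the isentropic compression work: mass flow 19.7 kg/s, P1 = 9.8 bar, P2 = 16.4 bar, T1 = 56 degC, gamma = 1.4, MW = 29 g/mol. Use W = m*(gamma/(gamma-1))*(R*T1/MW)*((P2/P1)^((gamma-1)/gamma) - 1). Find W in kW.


Isentropic work: W = m*(gamma/(gamma-1))*(R*T1/MW)*((P2/P1)^((gamma-1)/gamma) - 1)
T1 = 56 + 273.15 = 329.15 K
Pressure ratio = 16.4 / 9.8 = 1.67347
Exponent = (1.4 - 1)/1.4 = 0.285714
(P2/P1)^exp - 1 = 1.67347^0.285714 - 1 = 0.158486
W = 19.7 * 1.4 / 0.4 * 8.314 * 329.15 / 29 * 0.158486 = 1031

1031 kW


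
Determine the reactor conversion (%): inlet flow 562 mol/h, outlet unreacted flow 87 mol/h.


X = (F_in - F_out) / F_in * 100
Moles reacted = 562 - 87 = 475
X = 475 / 562 * 100
= 0.8452 * 100
= 84.52 %

84.52 %


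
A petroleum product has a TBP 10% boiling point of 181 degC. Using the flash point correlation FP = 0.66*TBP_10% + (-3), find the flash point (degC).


FP = 0.66 * 181 + (-3) = 116.46

116.46 degC


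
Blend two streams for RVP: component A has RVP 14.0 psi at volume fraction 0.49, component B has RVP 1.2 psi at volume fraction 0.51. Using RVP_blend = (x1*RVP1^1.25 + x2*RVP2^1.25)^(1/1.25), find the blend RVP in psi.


Chevron index: RVP_blend = (sum xi*RVPi^1.25)^(1/1.25)
RVP^1.25 terms: 0.49 * 14.0^1.25 + 0.51 * 1.2^1.25 = 13.9101
RVP_blend = 13.9101^(1/1.25) = 8.216

8.216 psi


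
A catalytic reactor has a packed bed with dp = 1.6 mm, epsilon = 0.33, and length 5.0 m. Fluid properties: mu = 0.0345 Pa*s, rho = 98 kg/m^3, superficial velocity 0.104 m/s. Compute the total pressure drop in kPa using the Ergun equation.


dp = 1.6 mm = 0.0016 m
Viscous term = 150*0.0345*0.104*(1-0.33)^2 / (0.0016^2*0.33^3) = 2626100
Inertial term = 1.75*98*0.104^2*(1-0.33) / (0.0016*0.33^3) = 21614.4
dP/L = 2626100 + 21614.4 = 2647710 Pa/m
dP = 2647710 * 5.0 / 1000 = 13240 kPa

13240 kPa


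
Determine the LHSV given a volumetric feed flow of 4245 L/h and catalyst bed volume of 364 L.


LHSV = volumetric feed rate / catalyst volume
= 4245 L/h / 364 L
= 11.66 h^-1

11.66 h^-1


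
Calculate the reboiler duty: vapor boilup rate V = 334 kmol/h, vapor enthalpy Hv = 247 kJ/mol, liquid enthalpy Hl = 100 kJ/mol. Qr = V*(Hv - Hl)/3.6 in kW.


Qr = 334 * (247 - 100) / 3.6 = 334 * 147 / 3.6 = 13640

13640 kW


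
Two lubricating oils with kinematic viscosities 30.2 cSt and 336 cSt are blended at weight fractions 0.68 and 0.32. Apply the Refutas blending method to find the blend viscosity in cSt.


Refutas method: VBN_i = 14.534*ln(ln(visc_i + 0.8)) + 10.975, blended linearly by mass fraction; since VBN is linear in VBI_i = ln(ln(visc_i + 0.8)) and the fractions sum to 1, blend VBI directly: visc = exp(exp(VBI_blend)) - 0.8
VBI_1 = ln(ln(30.2 + 0.8)) = 1.23372
VBI_2 = ln(ln(336 + 0.8)) = 1.76121
VBI_blend = 0.68 * 1.23372 + 0.32 * 1.76121 = 1.40252
visc_blend = exp(exp(1.40252)) - 0.8 = 57.49

57.49 cSt


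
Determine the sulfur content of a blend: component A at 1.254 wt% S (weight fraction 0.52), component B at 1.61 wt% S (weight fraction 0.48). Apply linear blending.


Linear sulfur blending: S_blend = x1*S1 + x2*S2
Contribution 1: 0.52 * 1.254 = 0.65208 wt%
Contribution 2: 0.48 * 1.61 = 0.7728 wt%
S_blend = 0.65208 + 0.7728 = 1.42488

1.42488 wt%


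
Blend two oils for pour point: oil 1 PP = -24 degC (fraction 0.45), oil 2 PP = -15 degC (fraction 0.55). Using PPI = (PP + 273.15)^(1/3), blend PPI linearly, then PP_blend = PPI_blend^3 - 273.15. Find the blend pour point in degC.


PPI_1 = (-24 + 273.15)^(1/3) = 6.292458
PPI_2 = (-15 + 273.15)^(1/3) = 6.36733
PPI_blend = 0.45 * 6.292458 + 0.55 * 6.36733 = 6.333638
PP_blend = 6.333638^3 - 273.15 = 254.0737 - 273.15 = -19.08

-19.08 degC


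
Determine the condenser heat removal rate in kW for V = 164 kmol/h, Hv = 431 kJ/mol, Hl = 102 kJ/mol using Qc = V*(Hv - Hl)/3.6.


Qc = 164 * (431 - 102) / 3.6 = 164 * 329 / 3.6 = 14990

14990 kW


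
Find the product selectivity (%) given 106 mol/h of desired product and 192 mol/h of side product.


Selectivity = desired / (desired + undesired) * 100
Total products = 106 + 192 = 298 mol/h
S = 106 / 298 * 100
= 0.3557 * 100
= 35.57 %

35.57 %


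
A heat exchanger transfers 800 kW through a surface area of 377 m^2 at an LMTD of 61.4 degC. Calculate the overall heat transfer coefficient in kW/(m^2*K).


From Q = U*A*LMTD, U = Q / (A * LMTD)
U = 800 / (377 * 61.4) = 800 / 23147.8 = 0.03456

0.03456 kW/(m^2*K)


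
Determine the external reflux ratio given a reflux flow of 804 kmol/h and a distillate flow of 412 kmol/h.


Reflux ratio definition: R = L / D (liquid returned / distillate withdrawn)
L = 804 kmol/h, D = 412 kmol/h
R = 804 / 412 = 1.951

1.951


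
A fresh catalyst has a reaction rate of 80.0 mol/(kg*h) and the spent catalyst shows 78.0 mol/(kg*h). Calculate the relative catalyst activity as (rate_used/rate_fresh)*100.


Activity (%) = (rate_used / rate_fresh) * 100
rate_used = 78.0, rate_fresh = 80.0
= (78.0 / 80.0) * 100
= 0.9750 * 100 = 97.50

97.50 %


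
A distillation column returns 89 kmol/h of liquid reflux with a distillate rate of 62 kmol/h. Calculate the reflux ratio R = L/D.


Reflux ratio definition: R = L / D (liquid returned / distillate withdrawn)
L = 89 kmol/h, D = 62 kmol/h
R = 89 / 62 = 1.435

1.435


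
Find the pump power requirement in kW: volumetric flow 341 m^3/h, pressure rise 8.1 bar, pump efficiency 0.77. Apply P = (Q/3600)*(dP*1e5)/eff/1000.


Q = 341 / 3600 = 0.0947222 m^3/s
P = 0.0947222 * (8.1 * 1e5) / 0.77 / 1000 = 99.64

99.64 kW


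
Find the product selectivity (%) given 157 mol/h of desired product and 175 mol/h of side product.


Selectivity = desired / (desired + undesired) * 100
Total products = 157 + 175 = 332 mol/h
S = 157 / 332 * 100
= 0.4729 * 100
= 47.29 %

47.29 %


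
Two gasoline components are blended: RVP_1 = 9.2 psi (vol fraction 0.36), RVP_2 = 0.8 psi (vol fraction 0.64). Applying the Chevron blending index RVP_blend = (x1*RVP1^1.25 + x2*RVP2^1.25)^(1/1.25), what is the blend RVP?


Chevron index: RVP_blend = (sum xi*RVPi^1.25)^(1/1.25)
RVP^1.25 terms: 0.36 * 9.2^1.25 + 0.64 * 0.8^1.25 = 6.25238
RVP_blend = 6.25238^(1/1.25) = 4.333

4.333 psi


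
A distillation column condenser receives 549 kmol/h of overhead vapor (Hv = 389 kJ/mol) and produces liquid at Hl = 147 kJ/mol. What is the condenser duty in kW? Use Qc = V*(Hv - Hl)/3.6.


Qc = 549 * (389 - 147) / 3.6 = 549 * 242 / 3.6 = 36900

36900 kW


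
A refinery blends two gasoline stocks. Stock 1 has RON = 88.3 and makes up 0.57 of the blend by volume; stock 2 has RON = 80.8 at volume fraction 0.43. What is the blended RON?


Linear blending: RON_blend = sum(vi * RONi)
Contribution 1: 0.57 * 88.3 = 50.331
Contribution 2: 0.43 * 80.8 = 34.744
RON_blend = 50.331 + 34.744 = 85.075

85.075


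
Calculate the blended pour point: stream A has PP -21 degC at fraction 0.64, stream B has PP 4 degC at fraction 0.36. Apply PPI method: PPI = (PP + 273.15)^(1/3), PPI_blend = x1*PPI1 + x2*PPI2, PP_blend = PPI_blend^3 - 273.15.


PPI_1 = (-21 + 273.15)^(1/3) = 6.317613
PPI_2 = (4 + 273.15)^(1/3) = 6.51986
PPI_blend = 0.64 * 6.317613 + 0.36 * 6.51986 = 6.390422
PP_blend = 6.390422^3 - 273.15 = 260.9688 - 273.15 = -12.18

-12.18 degC


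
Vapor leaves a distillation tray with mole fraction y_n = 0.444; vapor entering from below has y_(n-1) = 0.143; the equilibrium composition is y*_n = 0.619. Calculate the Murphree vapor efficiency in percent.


Murphree vapor efficiency: EMV = (y_n - y_(n-1)) / (y*_n - y_(n-1)) * 100
EMV = (0.444 - 0.143) / (0.619 - 0.143) * 100 = 0.301 / 0.476 * 100 = 63.24

63.24 %


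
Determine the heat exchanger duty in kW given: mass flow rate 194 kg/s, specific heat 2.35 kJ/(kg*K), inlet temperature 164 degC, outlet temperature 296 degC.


Q = m_dot * cp * delta_T
delta_T = 296 - 164 = 132 K
Q = 194 * 2.35 * 132
= 455.9 * 132
= 60178.8 kW

60178.8 kW


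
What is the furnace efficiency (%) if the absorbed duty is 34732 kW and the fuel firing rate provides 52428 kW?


Furnace efficiency = Q_absorbed / Q_fuel * 100
= 34732 / 52428 * 100 = 66.25

66.25 %


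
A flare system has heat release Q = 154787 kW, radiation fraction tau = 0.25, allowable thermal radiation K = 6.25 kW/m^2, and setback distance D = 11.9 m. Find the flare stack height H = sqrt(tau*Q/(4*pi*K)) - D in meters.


tau*Q/(4*pi*K) = 0.25 * 154787 / (4 * pi * 6.25) = 492.702
sqrt(492.702) = 22.1969
H = 22.1969 - 11.9 = 10.30

10.30 m


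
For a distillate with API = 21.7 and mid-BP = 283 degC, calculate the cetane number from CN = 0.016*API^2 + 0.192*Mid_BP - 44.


CN = 0.016 * 21.7^2 + 0.192 * 283 - 44
CN = 7.53424 + 54.336 - 44 = 17.87024

17.87024


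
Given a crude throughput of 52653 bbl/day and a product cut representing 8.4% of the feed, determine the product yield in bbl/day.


Crude throughput = 52653 bbl/day
Fraction yield = 8.4%
yield = throughput * fraction / 100
yield = 52653 * 8.4 / 100 = 4422.852

4422.852 bbl/day


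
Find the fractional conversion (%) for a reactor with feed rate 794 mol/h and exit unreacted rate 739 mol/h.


X = (F_in - F_out) / F_in * 100
Moles reacted = 794 - 739 = 55
X = 55 / 794 * 100
= 0.06927 * 100
= 6.927 %

6.927 %


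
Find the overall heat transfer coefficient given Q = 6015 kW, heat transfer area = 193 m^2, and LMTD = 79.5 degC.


From Q = U*A*LMTD, U = Q / (A * LMTD)
U = 6015 / (193 * 79.5) = 6015 / 15343.5 = 0.3920

0.3920 kW/(m^2*K)


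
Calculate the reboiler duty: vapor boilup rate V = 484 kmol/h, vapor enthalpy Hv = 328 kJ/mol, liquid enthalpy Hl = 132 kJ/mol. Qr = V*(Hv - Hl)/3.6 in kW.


Qr = 484 * (328 - 132) / 3.6 = 484 * 196 / 3.6 = 26350

26350 kW


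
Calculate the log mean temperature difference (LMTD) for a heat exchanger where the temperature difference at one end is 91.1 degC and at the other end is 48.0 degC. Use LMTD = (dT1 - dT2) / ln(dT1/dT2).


LMTD = (dT1 - dT2) / ln(dT1/dT2)
= (91.1 - 48.0) / ln(91.1 / 48.0) = 43.1 / 0.640757 = 67.26

67.26 degC


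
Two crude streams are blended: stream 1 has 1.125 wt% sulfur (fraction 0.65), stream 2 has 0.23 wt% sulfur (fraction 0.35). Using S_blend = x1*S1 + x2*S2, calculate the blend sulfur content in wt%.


Linear sulfur blending: S_blend = x1*S1 + x2*S2
Contribution 1: 0.65 * 1.125 = 0.73125 wt%
Contribution 2: 0.35 * 0.23 = 0.0805 wt%
S_blend = 0.73125 + 0.0805 = 0.81175

0.81175 wt%


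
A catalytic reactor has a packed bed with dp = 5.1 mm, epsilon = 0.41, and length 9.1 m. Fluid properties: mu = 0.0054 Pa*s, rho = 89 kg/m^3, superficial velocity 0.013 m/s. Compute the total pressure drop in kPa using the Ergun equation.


dp = 5.1 mm = 0.0051 m
Viscous term = 150*0.0054*0.013*(1-0.41)^2 / (0.0051^2*0.41^3) = 2044.75
Inertial term = 1.75*89*0.013^2*(1-0.41) / (0.0051*0.41^3) = 44.182
dP/L = 2044.75 + 44.182 = 2088.93 Pa/m
dP = 2088.93 * 9.1 / 1000 = 19.01 kPa

19.01 kPa


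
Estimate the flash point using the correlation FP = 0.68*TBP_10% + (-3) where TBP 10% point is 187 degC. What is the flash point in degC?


FP = 0.68 * 187 + (-3) = 124.16

124.16 degC


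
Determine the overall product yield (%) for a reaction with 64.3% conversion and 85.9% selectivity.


Overall yield = conversion (%) * selectivity (%) / 100
Conversion = 64.3%, Selectivity = 85.9%
Y = 64.3 * 85.9 / 100
= 55.2337 %

55.2337 %


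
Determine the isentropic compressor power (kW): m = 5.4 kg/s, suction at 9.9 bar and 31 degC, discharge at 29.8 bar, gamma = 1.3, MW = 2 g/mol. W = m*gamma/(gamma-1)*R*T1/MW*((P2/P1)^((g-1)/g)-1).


Isentropic work: W = m*(gamma/(gamma-1))*(R*T1/MW)*((P2/P1)^((gamma-1)/gamma) - 1)
T1 = 31 + 273.15 = 304.15 K
Pressure ratio = 29.8 / 9.9 = 3.0101
Exponent = (1.3 - 1)/1.3 = 0.230769
(P2/P1)^exp - 1 = 3.0101^0.230769 - 1 = 0.28956
W = 5.4 * 1.3 / 0.3 * 8.314 * 304.15 / 2 * 0.28956 = 8567

8567 kW


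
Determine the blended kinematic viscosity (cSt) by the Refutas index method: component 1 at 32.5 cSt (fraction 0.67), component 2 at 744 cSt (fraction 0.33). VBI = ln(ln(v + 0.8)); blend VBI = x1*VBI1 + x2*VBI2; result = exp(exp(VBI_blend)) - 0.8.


Refutas method: VBN_i = 14.534*ln(ln(visc_i + 0.8)) + 10.975, blended linearly by mass fraction; since VBN is linear in VBI_i = ln(ln(visc_i + 0.8)) and the fractions sum to 1, blend VBI directly: visc = exp(exp(VBI_blend)) - 0.8
VBI_1 = ln(ln(32.5 + 0.8)) = 1.25435
VBI_2 = ln(ln(744 + 0.8)) = 1.88905
VBI_blend = 0.67 * 1.25435 + 0.33 * 1.88905 = 1.4638
visc_blend = exp(exp(1.4638)) - 0.8 = 74.57

74.57 cSt


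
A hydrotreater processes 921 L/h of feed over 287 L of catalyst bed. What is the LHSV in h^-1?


LHSV = volumetric feed rate / catalyst volume
= 921 L/h / 287 L
= 3.209 h^-1

3.209 h^-1


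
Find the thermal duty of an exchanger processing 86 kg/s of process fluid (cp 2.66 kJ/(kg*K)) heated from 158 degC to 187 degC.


Q = m_dot * cp * delta_T
delta_T = 187 - 158 = 29 K
Q = 86 * 2.66 * 29
= 228.76 * 29
= 6634.04 kW

6634.04 kW


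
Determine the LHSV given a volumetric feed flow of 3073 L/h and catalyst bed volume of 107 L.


LHSV = volumetric feed rate / catalyst volume
= 3073 L/h / 107 L
= 28.72 h^-1

28.72 h^-1


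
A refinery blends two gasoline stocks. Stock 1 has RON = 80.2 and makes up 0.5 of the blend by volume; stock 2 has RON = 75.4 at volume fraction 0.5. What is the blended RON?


Linear blending: RON_blend = sum(vi * RONi)
Contribution 1: 0.5 * 80.2 = 40.1
Contribution 2: 0.5 * 75.4 = 37.7
RON_blend = 40.1 + 37.7 = 77.8

77.8


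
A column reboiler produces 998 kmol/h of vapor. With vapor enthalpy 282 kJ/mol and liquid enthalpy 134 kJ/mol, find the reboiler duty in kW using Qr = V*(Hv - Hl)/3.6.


Qr = 998 * (282 - 134) / 3.6 = 998 * 148 / 3.6 = 41030

41030 kW


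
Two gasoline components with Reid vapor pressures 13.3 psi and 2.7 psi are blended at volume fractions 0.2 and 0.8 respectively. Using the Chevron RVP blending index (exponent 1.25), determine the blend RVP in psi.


Chevron index: RVP_blend = (sum xi*RVPi^1.25)^(1/1.25)
RVP^1.25 terms: 0.2 * 13.3^1.25 + 0.8 * 2.7^1.25 = 7.8486
RVP_blend = 7.8486^(1/1.25) = 5.198

5.198 psi


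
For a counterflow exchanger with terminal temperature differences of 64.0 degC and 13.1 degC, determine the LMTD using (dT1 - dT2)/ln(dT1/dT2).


LMTD = (dT1 - dT2) / ln(dT1/dT2)
= (64.0 - 13.1) / ln(64.0 / 13.1) = 50.9 / 1.58627 = 32.09

32.09 degC


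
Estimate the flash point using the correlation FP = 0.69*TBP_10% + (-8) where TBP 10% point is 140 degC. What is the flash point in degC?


FP = 0.69 * 140 + (-8) = 88.6

88.6 degC


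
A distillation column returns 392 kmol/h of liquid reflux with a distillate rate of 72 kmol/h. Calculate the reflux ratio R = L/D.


Reflux ratio definition: R = L / D (liquid returned / distillate withdrawn)
L = 392 kmol/h, D = 72 kmol/h
R = 392 / 72 = 5.444

5.444


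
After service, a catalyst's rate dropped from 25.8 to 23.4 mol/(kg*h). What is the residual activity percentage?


Activity (%) = (rate_used / rate_fresh) * 100
rate_used = 23.4, rate_fresh = 25.8
= (23.4 / 25.8) * 100
= 0.9070 * 100 = 90.70

90.70 %


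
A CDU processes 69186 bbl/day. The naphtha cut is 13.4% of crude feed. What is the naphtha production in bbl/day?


Crude throughput = 69186 bbl/day
Fraction yield = 13.4%
yield = throughput * fraction / 100
yield = 69186 * 13.4 / 100 = 9270.924

9270.924 bbl/day


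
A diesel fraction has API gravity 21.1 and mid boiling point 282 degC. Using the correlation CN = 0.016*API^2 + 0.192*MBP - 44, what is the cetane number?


CN = 0.016 * 21.1^2 + 0.192 * 282 - 44
CN = 7.12336 + 54.144 - 44 = 17.26736

17.26736


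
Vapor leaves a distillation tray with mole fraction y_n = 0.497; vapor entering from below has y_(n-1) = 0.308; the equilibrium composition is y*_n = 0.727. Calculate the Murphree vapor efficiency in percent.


Murphree vapor efficiency: EMV = (y_n - y_(n-1)) / (y*_n - y_(n-1)) * 100
EMV = (0.497 - 0.308) / (0.727 - 0.308) * 100 = 0.189 / 0.419 * 100 = 45.11

45.11 %


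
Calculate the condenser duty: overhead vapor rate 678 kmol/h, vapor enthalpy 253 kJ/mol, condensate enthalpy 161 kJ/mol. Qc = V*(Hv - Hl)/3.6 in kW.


Qc = 678 * (253 - 161) / 3.6 = 678 * 92 / 3.6 = 17330

17330 kW


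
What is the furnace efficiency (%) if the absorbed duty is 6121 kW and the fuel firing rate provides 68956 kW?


Furnace efficiency = Q_absorbed / Q_fuel * 100
= 6121 / 68956 * 100 = 8.877

8.877 %
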